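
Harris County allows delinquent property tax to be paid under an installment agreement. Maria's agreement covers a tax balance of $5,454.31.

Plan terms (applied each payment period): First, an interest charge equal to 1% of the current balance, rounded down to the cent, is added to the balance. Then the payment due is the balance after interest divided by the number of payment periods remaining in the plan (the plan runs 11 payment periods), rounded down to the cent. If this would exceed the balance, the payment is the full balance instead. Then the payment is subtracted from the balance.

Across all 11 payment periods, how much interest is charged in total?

$338.35

Payment period 1: $5,454.31 +$54.54 interest = $5,508.85; pay $500.80 → $5,008.05
Payment period 2: $5,008.05 +$50.08 interest = $5,058.13; pay $505.81 → $4,552.32
Payment period 3: $4,552.32 +$45.52 interest = $4,597.84; pay $510.87 → $4,086.97
Payment period 4: $4,086.97 +$40.86 interest = $4,127.83; pay $515.97 → $3,611.86
Payment period 5: $3,611.86 +$36.11 interest = $3,647.97; pay $521.13 → $3,126.84
Payment period 6: $3,126.84 +$31.26 interest = $3,158.10; pay $526.35 → $2,631.75
Payment period 7: $2,631.75 +$26.31 interest = $2,658.06; pay $531.61 → $2,126.45
Payment period 8: $2,126.45 +$21.26 interest = $2,147.71; pay $536.92 → $1,610.79
Payment period 9: $1,610.79 +$16.10 interest = $1,626.89; pay $542.29 → $1,084.60
Payment period 10: $1,084.60 +$10.84 interest = $1,095.44; pay $547.72 → $547.72
Payment period 11: $547.72 +$5.47 interest = $553.19; pay $553.19 → $0.00
Total interest: $54.54 + $50.08 + $45.52 + $40.86 + $36.11 + $31.26 + $26.31 + $21.26 + $16.10 + $10.84 + $5.47 = $338.35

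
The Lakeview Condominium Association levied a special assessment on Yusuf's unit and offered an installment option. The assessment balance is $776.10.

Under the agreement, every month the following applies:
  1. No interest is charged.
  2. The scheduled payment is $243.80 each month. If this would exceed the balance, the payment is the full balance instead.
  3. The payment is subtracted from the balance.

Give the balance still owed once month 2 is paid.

Month 1: opening $776.10; payment $243.80; balance $532.30
Month 2: opening $532.30; payment $243.80; balance $288.50

$288.50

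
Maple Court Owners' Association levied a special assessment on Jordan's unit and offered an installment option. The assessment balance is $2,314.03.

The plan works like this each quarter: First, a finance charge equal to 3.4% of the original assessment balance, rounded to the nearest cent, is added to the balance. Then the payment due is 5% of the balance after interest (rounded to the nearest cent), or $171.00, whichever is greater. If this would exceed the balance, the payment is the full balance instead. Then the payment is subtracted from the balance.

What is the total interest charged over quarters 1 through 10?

# | Opening | Interest | Payment | End bal
1 | $2,314.03 | $78.68 | $171.00 | $2,221.71
2 | $2,221.71 | $78.68 | $171.00 | $2,129.39
3 | $2,129.39 | $78.68 | $171.00 | $2,037.07
4 | $2,037.07 | $78.68 | $171.00 | $1,944.75
5 | $1,944.75 | $78.68 | $171.00 | $1,852.43
6 | $1,852.43 | $78.68 | $171.00 | $1,760.11
7 | $1,760.11 | $78.68 | $171.00 | $1,667.79
8 | $1,667.79 | $78.68 | $171.00 | $1,575.47
9 | $1,575.47 | $78.68 | $171.00 | $1,483.15
10 | $1,483.15 | $78.68 | $171.00 | $1,390.83
Total interest: $78.68 + $78.68 + $78.68 + $78.68 + $78.68 + $78.68 + $78.68 + $78.68 + $78.68 + $78.68 = $786.80

$786.80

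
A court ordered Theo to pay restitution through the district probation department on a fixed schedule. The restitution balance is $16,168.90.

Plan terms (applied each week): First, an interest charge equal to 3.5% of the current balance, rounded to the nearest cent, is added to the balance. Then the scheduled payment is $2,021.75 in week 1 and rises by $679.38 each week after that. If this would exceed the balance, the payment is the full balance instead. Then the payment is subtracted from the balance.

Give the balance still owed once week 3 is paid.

Week 1: opening $16,168.90; interest $565.91 → $16,734.81; payment $2,021.75; balance $14,713.06
Week 2: opening $14,713.06; interest $514.96 → $15,228.02; payment $2,701.13; balance $12,526.89
Week 3: opening $12,526.89; interest $438.44 → $12,965.33; payment $3,380.51; balance $9,584.82

$9,584.82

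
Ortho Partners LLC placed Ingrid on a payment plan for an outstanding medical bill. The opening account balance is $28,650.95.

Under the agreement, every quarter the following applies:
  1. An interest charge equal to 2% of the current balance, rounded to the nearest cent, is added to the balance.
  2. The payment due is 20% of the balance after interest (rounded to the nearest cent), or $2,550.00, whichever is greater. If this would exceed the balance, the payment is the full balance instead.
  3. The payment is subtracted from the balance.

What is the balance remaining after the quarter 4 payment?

$12,702.81

Quarter 1: $28,650.95 +$573.02 interest = $29,223.97; pay $5,844.79 → $23,379.18
Quarter 2: $23,379.18 +$467.58 interest = $23,846.76; pay $4,769.35 → $19,077.41
Quarter 3: $19,077.41 +$381.55 interest = $19,458.96; pay $3,891.79 → $15,567.17
Quarter 4: $15,567.17 +$311.34 interest = $15,878.51; pay $3,175.70 → $12,702.81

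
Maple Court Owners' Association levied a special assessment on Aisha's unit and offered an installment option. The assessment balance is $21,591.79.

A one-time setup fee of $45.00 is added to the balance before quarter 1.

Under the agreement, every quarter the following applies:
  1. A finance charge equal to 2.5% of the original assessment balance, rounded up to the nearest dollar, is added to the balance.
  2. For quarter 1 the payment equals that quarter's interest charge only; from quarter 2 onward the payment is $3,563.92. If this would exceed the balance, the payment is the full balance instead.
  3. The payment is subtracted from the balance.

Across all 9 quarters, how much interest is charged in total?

$4,860.00

Quarter 1: $21,636.79 +$540.00 interest = $22,176.79; pay $540.00 → $21,636.79
Quarter 2: $21,636.79 +$540.00 interest = $22,176.79; pay $3,563.92 → $18,612.87
Quarter 3: $18,612.87 +$540.00 interest = $19,152.87; pay $3,563.92 → $15,588.95
Quarter 4: $15,588.95 +$540.00 interest = $16,128.95; pay $3,563.92 → $12,565.03
Quarter 5: $12,565.03 +$540.00 interest = $13,105.03; pay $3,563.92 → $9,541.11
Quarter 6: $9,541.11 +$540.00 interest = $10,081.11; pay $3,563.92 → $6,517.19
Quarter 7: $6,517.19 +$540.00 interest = $7,057.19; pay $3,563.92 → $3,493.27
Quarter 8: $3,493.27 +$540.00 interest = $4,033.27; pay $3,563.92 → $469.35
Quarter 9: $469.35 +$540.00 interest = $1,009.35; pay $1,009.35 → $0.00
Total interest: $540.00 + $540.00 + $540.00 + $540.00 + $540.00 + $540.00 + $540.00 + $540.00 + $540.00 = $4,860.00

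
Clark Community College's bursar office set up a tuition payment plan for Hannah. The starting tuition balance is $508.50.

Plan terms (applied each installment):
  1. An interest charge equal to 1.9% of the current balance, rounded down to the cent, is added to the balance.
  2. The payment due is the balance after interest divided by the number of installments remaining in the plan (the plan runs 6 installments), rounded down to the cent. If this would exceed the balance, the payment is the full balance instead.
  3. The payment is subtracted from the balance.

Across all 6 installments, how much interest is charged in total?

$34.88

Installment 1: opening $508.50; interest $9.66 → $518.16; payment $86.36; balance $431.80
Installment 2: opening $431.80; interest $8.20 → $440.00; payment $88.00; balance $352.00
Installment 3: opening $352.00; interest $6.68 → $358.68; payment $89.67; balance $269.01
Installment 4: opening $269.01; interest $5.11 → $274.12; payment $91.37; balance $182.75
Installment 5: opening $182.75; interest $3.47 → $186.22; payment $93.11; balance $93.11
Installment 6: opening $93.11; interest $1.76 → $94.87; payment $94.87; balance $0.00
Total interest: $9.66 + $8.20 + $6.68 + $5.11 + $3.47 + $1.76 = $34.88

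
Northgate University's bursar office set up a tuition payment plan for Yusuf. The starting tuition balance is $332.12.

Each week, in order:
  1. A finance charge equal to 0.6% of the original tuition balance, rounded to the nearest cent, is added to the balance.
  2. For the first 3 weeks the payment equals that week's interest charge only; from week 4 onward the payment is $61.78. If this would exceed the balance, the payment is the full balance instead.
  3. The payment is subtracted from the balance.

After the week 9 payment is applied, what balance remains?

$0.00

Week 1: $332.12 +$1.99 interest = $334.11; pay $1.99 → $332.12
Week 2: $332.12 +$1.99 interest = $334.11; pay $1.99 → $332.12
Week 3: $332.12 +$1.99 interest = $334.11; pay $1.99 → $332.12
Week 4: $332.12 +$1.99 interest = $334.11; pay $61.78 → $272.33
Week 5: $272.33 +$1.99 interest = $274.32; pay $61.78 → $212.54
Week 6: $212.54 +$1.99 interest = $214.53; pay $61.78 → $152.75
Week 7: $152.75 +$1.99 interest = $154.74; pay $61.78 → $92.96
Week 8: $92.96 +$1.99 interest = $94.95; pay $61.78 → $33.17
Week 9: $33.17 +$1.99 interest = $35.16; pay $35.16 → $0.00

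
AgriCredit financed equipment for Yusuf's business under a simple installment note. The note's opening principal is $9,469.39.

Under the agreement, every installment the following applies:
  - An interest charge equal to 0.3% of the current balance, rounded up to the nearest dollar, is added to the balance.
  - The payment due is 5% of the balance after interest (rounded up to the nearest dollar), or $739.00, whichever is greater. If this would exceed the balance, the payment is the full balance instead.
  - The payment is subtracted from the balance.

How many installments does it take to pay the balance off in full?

14

Installment 1: $9,469.39 +$29.00 interest = $9,498.39; pay $739.00 → $8,759.39
Installment 2: $8,759.39 +$27.00 interest = $8,786.39; pay $739.00 → $8,047.39
Installment 3: $8,047.39 +$25.00 interest = $8,072.39; pay $739.00 → $7,333.39
Installment 4: $7,333.39 +$23.00 interest = $7,356.39; pay $739.00 → $6,617.39
Installment 5: $6,617.39 +$20.00 interest = $6,637.39; pay $739.00 → $5,898.39
Installment 6: $5,898.39 +$18.00 interest = $5,916.39; pay $739.00 → $5,177.39
Installment 7: $5,177.39 +$16.00 interest = $5,193.39; pay $739.00 → $4,454.39
Installment 8: $4,454.39 +$14.00 interest = $4,468.39; pay $739.00 → $3,729.39
Installment 9: $3,729.39 +$12.00 interest = $3,741.39; pay $739.00 → $3,002.39
Installment 10: $3,002.39 +$10.00 interest = $3,012.39; pay $739.00 → $2,273.39
Installment 11: $2,273.39 +$7.00 interest = $2,280.39; pay $739.00 → $1,541.39
Installment 12: $1,541.39 +$5.00 interest = $1,546.39; pay $739.00 → $807.39
Installment 13: $807.39 +$3.00 interest = $810.39; pay $739.00 → $71.39
Installment 14: $71.39 +$1.00 interest = $72.39; pay $72.39 → $0.00
Balance reaches $0.00 in installment 14.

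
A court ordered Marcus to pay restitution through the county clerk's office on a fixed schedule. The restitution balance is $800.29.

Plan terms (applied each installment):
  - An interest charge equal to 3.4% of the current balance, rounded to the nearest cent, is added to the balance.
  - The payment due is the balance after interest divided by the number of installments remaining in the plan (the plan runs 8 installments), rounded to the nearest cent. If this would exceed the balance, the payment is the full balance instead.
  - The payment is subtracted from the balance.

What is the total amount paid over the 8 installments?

$932.96

Installment 1: $800.29 +$27.21 interest = $827.50; pay $103.44 → $724.06
Installment 2: $724.06 +$24.62 interest = $748.68; pay $106.95 → $641.73
Installment 3: $641.73 +$21.82 interest = $663.55; pay $110.59 → $552.96
Installment 4: $552.96 +$18.80 interest = $571.76; pay $114.35 → $457.41
Installment 5: $457.41 +$15.55 interest = $472.96; pay $118.24 → $354.72
Installment 6: $354.72 +$12.06 interest = $366.78; pay $122.26 → $244.52
Installment 7: $244.52 +$8.31 interest = $252.83; pay $126.42 → $126.41
Installment 8: $126.41 +$4.30 interest = $130.71; pay $130.71 → $0.00
Total paid: $932.96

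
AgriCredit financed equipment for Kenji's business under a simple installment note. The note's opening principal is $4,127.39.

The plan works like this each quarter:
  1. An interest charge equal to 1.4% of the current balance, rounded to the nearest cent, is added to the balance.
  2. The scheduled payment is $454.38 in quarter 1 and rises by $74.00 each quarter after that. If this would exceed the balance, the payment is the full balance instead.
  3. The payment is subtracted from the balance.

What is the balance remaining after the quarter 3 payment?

$2,697.82

Quarter 1: $4,127.39 +$57.78 interest = $4,185.17; pay $454.38 → $3,730.79
Quarter 2: $3,730.79 +$52.23 interest = $3,783.02; pay $528.38 → $3,254.64
Quarter 3: $3,254.64 +$45.56 interest = $3,300.20; pay $602.38 → $2,697.82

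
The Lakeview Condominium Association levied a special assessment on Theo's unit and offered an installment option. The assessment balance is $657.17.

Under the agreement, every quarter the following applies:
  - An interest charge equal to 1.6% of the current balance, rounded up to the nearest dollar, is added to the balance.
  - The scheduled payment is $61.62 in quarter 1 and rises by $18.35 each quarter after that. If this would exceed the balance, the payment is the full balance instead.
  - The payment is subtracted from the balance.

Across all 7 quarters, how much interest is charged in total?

Quarter 1: $657.17 +$11.00 interest = $668.17; pay $61.62 → $606.55
Quarter 2: $606.55 +$10.00 interest = $616.55; pay $79.97 → $536.58
Quarter 3: $536.58 +$9.00 interest = $545.58; pay $98.32 → $447.26
Quarter 4: $447.26 +$8.00 interest = $455.26; pay $116.67 → $338.59
Quarter 5: $338.59 +$6.00 interest = $344.59; pay $135.02 → $209.57
Quarter 6: $209.57 +$4.00 interest = $213.57; pay $153.37 → $60.20
Quarter 7: $60.20 +$1.00 interest = $61.20; pay $61.20 → $0.00
Total interest: $11.00 + $10.00 + $9.00 + $8.00 + $6.00 + $4.00 + $1.00 = $49.00

$49.00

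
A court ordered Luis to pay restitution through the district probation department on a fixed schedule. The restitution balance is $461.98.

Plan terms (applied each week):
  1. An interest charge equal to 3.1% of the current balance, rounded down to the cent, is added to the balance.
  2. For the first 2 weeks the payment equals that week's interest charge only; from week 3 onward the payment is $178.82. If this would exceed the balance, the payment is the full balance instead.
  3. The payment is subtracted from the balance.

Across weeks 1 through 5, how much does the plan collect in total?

$518.12

Week 1: opening $461.98; interest $14.32 → $476.30; payment $14.32; balance $461.98
Week 2: opening $461.98; interest $14.32 → $476.30; payment $14.32; balance $461.98
Week 3: opening $461.98; interest $14.32 → $476.30; payment $178.82; balance $297.48
Week 4: opening $297.48; interest $9.22 → $306.70; payment $178.82; balance $127.88
Week 5: opening $127.88; interest $3.96 → $131.84; payment $131.84; balance $0.00
Total paid: $518.12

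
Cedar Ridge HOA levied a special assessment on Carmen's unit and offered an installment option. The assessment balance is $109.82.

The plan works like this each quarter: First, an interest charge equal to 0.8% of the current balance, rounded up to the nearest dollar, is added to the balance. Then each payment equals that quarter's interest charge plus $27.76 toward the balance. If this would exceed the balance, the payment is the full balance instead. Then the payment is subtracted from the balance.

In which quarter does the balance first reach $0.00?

4

Quarter 1: opening $109.82; interest $1.00 → $110.82; payment $28.76; balance $82.06
Quarter 2: opening $82.06; interest $1.00 → $83.06; payment $28.76; balance $54.30
Quarter 3: opening $54.30; interest $1.00 → $55.30; payment $28.76; balance $26.54
Quarter 4: opening $26.54; interest $1.00 → $27.54; payment $27.54; balance $0.00
Balance reaches $0.00 in quarter 4.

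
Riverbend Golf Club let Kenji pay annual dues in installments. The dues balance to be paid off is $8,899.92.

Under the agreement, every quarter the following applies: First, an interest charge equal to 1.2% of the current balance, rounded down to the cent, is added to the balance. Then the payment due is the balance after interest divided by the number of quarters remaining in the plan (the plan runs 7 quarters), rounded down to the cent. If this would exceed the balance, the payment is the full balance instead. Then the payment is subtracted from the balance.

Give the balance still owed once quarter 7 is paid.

$0.00

Quarter 1: $8,899.92 +$106.79 interest = $9,006.71; pay $1,286.67 → $7,720.04
Quarter 2: $7,720.04 +$92.64 interest = $7,812.68; pay $1,302.11 → $6,510.57
Quarter 3: $6,510.57 +$78.12 interest = $6,588.69; pay $1,317.73 → $5,270.96
Quarter 4: $5,270.96 +$63.25 interest = $5,334.21; pay $1,333.55 → $4,000.66
Quarter 5: $4,000.66 +$48.00 interest = $4,048.66; pay $1,349.55 → $2,699.11
Quarter 6: $2,699.11 +$32.38 interest = $2,731.49; pay $1,365.74 → $1,365.75
Quarter 7: $1,365.75 +$16.38 interest = $1,382.13; pay $1,382.13 → $0.00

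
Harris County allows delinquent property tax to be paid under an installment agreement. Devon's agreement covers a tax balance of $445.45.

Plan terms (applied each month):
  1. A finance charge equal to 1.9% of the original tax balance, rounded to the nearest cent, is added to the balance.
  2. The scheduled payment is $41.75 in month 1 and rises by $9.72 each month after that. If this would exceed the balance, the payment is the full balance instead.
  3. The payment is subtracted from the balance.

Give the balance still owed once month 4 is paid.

$253.97

Month 1: opening $445.45; interest $8.46 → $453.91; payment $41.75; balance $412.16
Month 2: opening $412.16; interest $8.46 → $420.62; payment $51.47; balance $369.15
Month 3: opening $369.15; interest $8.46 → $377.61; payment $61.19; balance $316.42
Month 4: opening $316.42; interest $8.46 → $324.88; payment $70.91; balance $253.97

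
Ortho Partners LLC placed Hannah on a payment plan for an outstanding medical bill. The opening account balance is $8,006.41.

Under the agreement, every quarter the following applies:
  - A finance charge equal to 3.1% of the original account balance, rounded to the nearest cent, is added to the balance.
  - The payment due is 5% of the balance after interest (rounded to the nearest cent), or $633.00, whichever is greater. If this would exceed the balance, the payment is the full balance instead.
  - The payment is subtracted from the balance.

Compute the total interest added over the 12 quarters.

Quarter 1: opening $8,006.41; interest $248.20 → $8,254.61; payment $633.00; balance $7,621.61
Quarter 2: opening $7,621.61; interest $248.20 → $7,869.81; payment $633.00; balance $7,236.81
Quarter 3: opening $7,236.81; interest $248.20 → $7,485.01; payment $633.00; balance $6,852.01
Quarter 4: opening $6,852.01; interest $248.20 → $7,100.21; payment $633.00; balance $6,467.21
Quarter 5: opening $6,467.21; interest $248.20 → $6,715.41; payment $633.00; balance $6,082.41
Quarter 6: opening $6,082.41; interest $248.20 → $6,330.61; payment $633.00; balance $5,697.61
Quarter 7: opening $5,697.61; interest $248.20 → $5,945.81; payment $633.00; balance $5,312.81
Quarter 8: opening $5,312.81; interest $248.20 → $5,561.01; payment $633.00; balance $4,928.01
Quarter 9: opening $4,928.01; interest $248.20 → $5,176.21; payment $633.00; balance $4,543.21
Quarter 10: opening $4,543.21; interest $248.20 → $4,791.41; payment $633.00; balance $4,158.41
Quarter 11: opening $4,158.41; interest $248.20 → $4,406.61; payment $633.00; balance $3,773.61
Quarter 12: opening $3,773.61; interest $248.20 → $4,021.81; payment $633.00; balance $3,388.81
Total interest: $248.20 + $248.20 + $248.20 + $248.20 + $248.20 + $248.20 + $248.20 + $248.20 + $248.20 + $248.20 + $248.20 + $248.20 = $2,978.40

$2,978.40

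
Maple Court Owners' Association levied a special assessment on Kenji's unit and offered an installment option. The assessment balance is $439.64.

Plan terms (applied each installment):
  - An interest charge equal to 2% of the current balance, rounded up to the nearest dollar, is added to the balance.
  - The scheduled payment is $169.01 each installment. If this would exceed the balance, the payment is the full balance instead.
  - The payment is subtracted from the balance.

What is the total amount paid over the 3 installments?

$457.64

Installment 1: opening $439.64; interest $9.00 → $448.64; payment $169.01; balance $279.63
Installment 2: opening $279.63; interest $6.00 → $285.63; payment $169.01; balance $116.62
Installment 3: opening $116.62; interest $3.00 → $119.62; payment $119.62; balance $0.00
Total paid: $457.64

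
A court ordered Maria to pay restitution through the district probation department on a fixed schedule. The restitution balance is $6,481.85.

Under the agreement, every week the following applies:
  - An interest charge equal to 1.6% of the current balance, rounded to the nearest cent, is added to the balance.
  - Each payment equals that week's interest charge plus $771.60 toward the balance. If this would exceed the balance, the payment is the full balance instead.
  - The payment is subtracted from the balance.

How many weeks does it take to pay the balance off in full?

9

Week 1: opening $6,481.85; interest $103.71 → $6,585.56; payment $875.31; balance $5,710.25
Week 2: opening $5,710.25; interest $91.36 → $5,801.61; payment $862.96; balance $4,938.65
Week 3: opening $4,938.65; interest $79.02 → $5,017.67; payment $850.62; balance $4,167.05
Week 4: opening $4,167.05; interest $66.67 → $4,233.72; payment $838.27; balance $3,395.45
Week 5: opening $3,395.45; interest $54.33 → $3,449.78; payment $825.93; balance $2,623.85
Week 6: opening $2,623.85; interest $41.98 → $2,665.83; payment $813.58; balance $1,852.25
Week 7: opening $1,852.25; interest $29.64 → $1,881.89; payment $801.24; balance $1,080.65
Week 8: opening $1,080.65; interest $17.29 → $1,097.94; payment $788.89; balance $309.05
Week 9: opening $309.05; interest $4.94 → $313.99; payment $313.99; balance $0.00
Balance reaches $0.00 in week 9.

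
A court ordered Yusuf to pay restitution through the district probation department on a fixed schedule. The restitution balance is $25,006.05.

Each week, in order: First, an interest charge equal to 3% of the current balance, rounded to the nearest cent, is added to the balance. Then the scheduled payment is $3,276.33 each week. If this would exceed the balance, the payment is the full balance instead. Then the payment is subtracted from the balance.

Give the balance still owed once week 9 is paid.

Week 1: opening $25,006.05; interest $750.18 → $25,756.23; payment $3,276.33; balance $22,479.90
Week 2: opening $22,479.90; interest $674.40 → $23,154.30; payment $3,276.33; balance $19,877.97
Week 3: opening $19,877.97; interest $596.34 → $20,474.31; payment $3,276.33; balance $17,197.98
Week 4: opening $17,197.98; interest $515.94 → $17,713.92; payment $3,276.33; balance $14,437.59
Week 5: opening $14,437.59; interest $433.13 → $14,870.72; payment $3,276.33; balance $11,594.39
Week 6: opening $11,594.39; interest $347.83 → $11,942.22; payment $3,276.33; balance $8,665.89
Week 7: opening $8,665.89; interest $259.98 → $8,925.87; payment $3,276.33; balance $5,649.54
Week 8: opening $5,649.54; interest $169.49 → $5,819.03; payment $3,276.33; balance $2,542.70
Week 9: opening $2,542.70; interest $76.28 → $2,618.98; payment $2,618.98; balance $0.00

$0.00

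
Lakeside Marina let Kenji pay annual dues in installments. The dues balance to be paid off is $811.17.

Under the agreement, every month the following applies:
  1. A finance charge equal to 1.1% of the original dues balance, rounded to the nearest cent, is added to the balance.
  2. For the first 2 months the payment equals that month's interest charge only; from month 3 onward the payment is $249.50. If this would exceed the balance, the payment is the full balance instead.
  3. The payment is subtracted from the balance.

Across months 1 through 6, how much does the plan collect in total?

Month 1: opening $811.17; interest $8.92 → $820.09; payment $8.92; balance $811.17
Month 2: opening $811.17; interest $8.92 → $820.09; payment $8.92; balance $811.17
Month 3: opening $811.17; interest $8.92 → $820.09; payment $249.50; balance $570.59
Month 4: opening $570.59; interest $8.92 → $579.51; payment $249.50; balance $330.01
Month 5: opening $330.01; interest $8.92 → $338.93; payment $249.50; balance $89.43
Month 6: opening $89.43; interest $8.92 → $98.35; payment $98.35; balance $0.00
Total paid: $864.69

$864.69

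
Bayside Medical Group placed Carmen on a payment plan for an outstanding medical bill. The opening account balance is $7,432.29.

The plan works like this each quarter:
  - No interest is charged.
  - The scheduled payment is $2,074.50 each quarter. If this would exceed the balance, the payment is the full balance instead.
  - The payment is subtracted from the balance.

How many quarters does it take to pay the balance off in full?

Quarter 1: opening $7,432.29; payment $2,074.50; balance $5,357.79
Quarter 2: opening $5,357.79; payment $2,074.50; balance $3,283.29
Quarter 3: opening $3,283.29; payment $2,074.50; balance $1,208.79
Quarter 4: opening $1,208.79; payment $1,208.79; balance $0.00
Balance reaches $0.00 in quarter 4.

4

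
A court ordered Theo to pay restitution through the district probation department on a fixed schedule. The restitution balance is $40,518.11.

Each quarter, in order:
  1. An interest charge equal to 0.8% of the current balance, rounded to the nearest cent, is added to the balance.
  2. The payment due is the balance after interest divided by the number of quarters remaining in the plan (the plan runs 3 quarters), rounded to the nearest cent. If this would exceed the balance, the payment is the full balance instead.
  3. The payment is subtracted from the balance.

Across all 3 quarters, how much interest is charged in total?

Quarter 1: opening $40,518.11; interest $324.14 → $40,842.25; payment $13,614.08; balance $27,228.17
Quarter 2: opening $27,228.17; interest $217.83 → $27,446.00; payment $13,723.00; balance $13,723.00
Quarter 3: opening $13,723.00; interest $109.78 → $13,832.78; payment $13,832.78; balance $0.00
Total interest: $324.14 + $217.83 + $109.78 = $651.75

$651.75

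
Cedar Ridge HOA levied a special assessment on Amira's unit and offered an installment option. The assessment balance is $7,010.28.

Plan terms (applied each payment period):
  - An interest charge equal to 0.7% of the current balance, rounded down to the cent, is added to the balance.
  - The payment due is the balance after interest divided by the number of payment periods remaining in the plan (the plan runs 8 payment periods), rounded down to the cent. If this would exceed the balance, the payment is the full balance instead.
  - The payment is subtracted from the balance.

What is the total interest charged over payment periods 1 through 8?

Payment period 1: $7,010.28 +$49.07 interest = $7,059.35; pay $882.41 → $6,176.94
Payment period 2: $6,176.94 +$43.23 interest = $6,220.17; pay $888.59 → $5,331.58
Payment period 3: $5,331.58 +$37.32 interest = $5,368.90; pay $894.81 → $4,474.09
Payment period 4: $4,474.09 +$31.31 interest = $4,505.40; pay $901.08 → $3,604.32
Payment period 5: $3,604.32 +$25.23 interest = $3,629.55; pay $907.38 → $2,722.17
Payment period 6: $2,722.17 +$19.05 interest = $2,741.22; pay $913.74 → $1,827.48
Payment period 7: $1,827.48 +$12.79 interest = $1,840.27; pay $920.13 → $920.14
Payment period 8: $920.14 +$6.44 interest = $926.58; pay $926.58 → $0.00
Total interest: $49.07 + $43.23 + $37.32 + $31.31 + $25.23 + $19.05 + $12.79 + $6.44 = $224.44

$224.44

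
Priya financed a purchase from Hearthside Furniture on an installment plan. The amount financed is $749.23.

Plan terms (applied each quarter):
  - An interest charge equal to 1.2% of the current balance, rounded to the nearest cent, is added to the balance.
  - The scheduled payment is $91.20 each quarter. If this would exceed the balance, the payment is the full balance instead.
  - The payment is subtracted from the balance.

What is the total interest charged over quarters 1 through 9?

# | Opening | Interest | Payment | End bal
1 | $749.23 | $8.99 | $91.20 | $667.02
2 | $667.02 | $8.00 | $91.20 | $583.82
3 | $583.82 | $7.01 | $91.20 | $499.63
4 | $499.63 | $6.00 | $91.20 | $414.43
5 | $414.43 | $4.97 | $91.20 | $328.20
6 | $328.20 | $3.94 | $91.20 | $240.94
7 | $240.94 | $2.89 | $91.20 | $152.63
8 | $152.63 | $1.83 | $91.20 | $63.26
9 | $63.26 | $0.76 | $64.02 | $0.00
Total interest: $8.99 + $8.00 + $7.01 + $6.00 + $4.97 + $3.94 + $2.89 + $1.83 + $0.76 = $44.39

$44.39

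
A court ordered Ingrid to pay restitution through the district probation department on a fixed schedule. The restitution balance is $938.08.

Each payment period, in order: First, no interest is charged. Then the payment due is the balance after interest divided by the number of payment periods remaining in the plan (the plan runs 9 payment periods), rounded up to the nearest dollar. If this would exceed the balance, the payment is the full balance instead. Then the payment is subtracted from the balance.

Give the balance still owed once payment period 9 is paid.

$0.00

# | Opening | Payment | End bal
1 | $938.08 | $105.00 | $833.08
2 | $833.08 | $105.00 | $728.08
3 | $728.08 | $105.00 | $623.08
4 | $623.08 | $104.00 | $519.08
5 | $519.08 | $104.00 | $415.08
6 | $415.08 | $104.00 | $311.08
7 | $311.08 | $104.00 | $207.08
8 | $207.08 | $104.00 | $103.08
9 | $103.08 | $103.08 | $0.00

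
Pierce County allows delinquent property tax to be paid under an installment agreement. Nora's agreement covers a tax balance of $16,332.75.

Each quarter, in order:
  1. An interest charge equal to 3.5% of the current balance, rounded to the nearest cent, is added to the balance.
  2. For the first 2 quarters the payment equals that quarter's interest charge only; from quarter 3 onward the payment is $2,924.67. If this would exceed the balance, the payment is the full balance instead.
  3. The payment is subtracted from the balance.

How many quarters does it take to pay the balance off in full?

9

# | Opening | Interest | Payment | End bal
1 | $16,332.75 | $571.65 | $571.65 | $16,332.75
2 | $16,332.75 | $571.65 | $571.65 | $16,332.75
3 | $16,332.75 | $571.65 | $2,924.67 | $13,979.73
4 | $13,979.73 | $489.29 | $2,924.67 | $11,544.35
5 | $11,544.35 | $404.05 | $2,924.67 | $9,023.73
6 | $9,023.73 | $315.83 | $2,924.67 | $6,414.89
7 | $6,414.89 | $224.52 | $2,924.67 | $3,714.74
8 | $3,714.74 | $130.02 | $2,924.67 | $920.09
9 | $920.09 | $32.20 | $952.29 | $0.00
Balance reaches $0.00 in quarter 9.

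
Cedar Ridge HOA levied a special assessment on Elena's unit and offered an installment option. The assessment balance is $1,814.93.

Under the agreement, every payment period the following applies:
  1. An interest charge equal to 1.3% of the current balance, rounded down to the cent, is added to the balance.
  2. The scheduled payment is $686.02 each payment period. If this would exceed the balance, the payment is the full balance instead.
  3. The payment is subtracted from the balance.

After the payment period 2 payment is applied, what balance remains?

$481.46

Payment period 1: $1,814.93 +$23.59 interest = $1,838.52; pay $686.02 → $1,152.50
Payment period 2: $1,152.50 +$14.98 interest = $1,167.48; pay $686.02 → $481.46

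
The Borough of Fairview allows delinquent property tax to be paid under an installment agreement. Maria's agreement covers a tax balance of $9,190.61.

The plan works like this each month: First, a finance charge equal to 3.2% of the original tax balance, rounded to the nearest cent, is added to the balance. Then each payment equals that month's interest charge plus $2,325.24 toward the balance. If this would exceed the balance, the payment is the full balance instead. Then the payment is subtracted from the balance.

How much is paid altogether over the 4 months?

Month 1: $9,190.61 +$294.10 interest = $9,484.71; pay $2,619.34 → $6,865.37
Month 2: $6,865.37 +$294.10 interest = $7,159.47; pay $2,619.34 → $4,540.13
Month 3: $4,540.13 +$294.10 interest = $4,834.23; pay $2,619.34 → $2,214.89
Month 4: $2,214.89 +$294.10 interest = $2,508.99; pay $2,508.99 → $0.00
Total paid: $10,367.01

$10,367.01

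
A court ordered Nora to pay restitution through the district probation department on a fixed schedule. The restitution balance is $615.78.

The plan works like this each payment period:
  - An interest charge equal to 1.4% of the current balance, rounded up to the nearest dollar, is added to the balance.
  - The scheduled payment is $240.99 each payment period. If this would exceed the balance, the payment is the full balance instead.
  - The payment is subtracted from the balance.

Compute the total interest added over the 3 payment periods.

$18.00

# | Opening | Interest | Payment | End bal
1 | $615.78 | $9.00 | $240.99 | $383.79
2 | $383.79 | $6.00 | $240.99 | $148.80
3 | $148.80 | $3.00 | $151.80 | $0.00
Total interest: $9.00 + $6.00 + $3.00 = $18.00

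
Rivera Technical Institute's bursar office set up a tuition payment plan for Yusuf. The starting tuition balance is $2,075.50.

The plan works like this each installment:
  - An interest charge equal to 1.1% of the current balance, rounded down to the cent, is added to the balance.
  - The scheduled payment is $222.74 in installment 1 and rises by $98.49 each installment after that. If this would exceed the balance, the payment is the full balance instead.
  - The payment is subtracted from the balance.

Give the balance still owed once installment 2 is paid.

$1,574.99

# | Opening | Interest | Payment | End bal
1 | $2,075.50 | $22.83 | $222.74 | $1,875.59
2 | $1,875.59 | $20.63 | $321.23 | $1,574.99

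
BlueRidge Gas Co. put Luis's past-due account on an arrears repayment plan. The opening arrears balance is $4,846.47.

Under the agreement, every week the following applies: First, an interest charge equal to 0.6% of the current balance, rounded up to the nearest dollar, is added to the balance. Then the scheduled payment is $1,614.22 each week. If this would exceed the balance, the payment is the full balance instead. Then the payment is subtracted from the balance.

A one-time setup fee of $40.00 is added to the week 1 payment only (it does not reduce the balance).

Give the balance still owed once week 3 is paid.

Week 1: opening $4,846.47; interest $30.00 → $4,876.47; payment $1,614.22 (+ $40.00 fee); balance $3,262.25
Week 2: opening $3,262.25; interest $20.00 → $3,282.25; payment $1,614.22; balance $1,668.03
Week 3: opening $1,668.03; interest $11.00 → $1,679.03; payment $1,614.22; balance $64.81

$64.81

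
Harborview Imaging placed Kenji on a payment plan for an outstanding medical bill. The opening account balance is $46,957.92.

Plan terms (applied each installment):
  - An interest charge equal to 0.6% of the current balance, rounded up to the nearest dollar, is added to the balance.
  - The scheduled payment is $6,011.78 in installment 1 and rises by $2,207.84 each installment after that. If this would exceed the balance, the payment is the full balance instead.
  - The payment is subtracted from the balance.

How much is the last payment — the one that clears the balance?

$10,596.76

Installment 1: opening $46,957.92; interest $282.00 → $47,239.92; payment $6,011.78; balance $41,228.14
Installment 2: opening $41,228.14; interest $248.00 → $41,476.14; payment $8,219.62; balance $33,256.52
Installment 3: opening $33,256.52; interest $200.00 → $33,456.52; payment $10,427.46; balance $23,029.06
Installment 4: opening $23,029.06; interest $139.00 → $23,168.06; payment $12,635.30; balance $10,532.76
Installment 5: opening $10,532.76; interest $64.00 → $10,596.76; payment $10,596.76; balance $0.00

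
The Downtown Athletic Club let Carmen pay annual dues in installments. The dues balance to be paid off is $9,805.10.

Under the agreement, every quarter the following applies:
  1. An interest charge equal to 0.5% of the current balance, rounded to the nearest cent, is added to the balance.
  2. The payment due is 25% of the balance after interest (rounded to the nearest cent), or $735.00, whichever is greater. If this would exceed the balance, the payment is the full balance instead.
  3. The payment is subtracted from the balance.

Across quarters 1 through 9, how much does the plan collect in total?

$9,981.69

Quarter 1: opening $9,805.10; interest $49.03 → $9,854.13; payment $2,463.53; balance $7,390.60
Quarter 2: opening $7,390.60; interest $36.95 → $7,427.55; payment $1,856.89; balance $5,570.66
Quarter 3: opening $5,570.66; interest $27.85 → $5,598.51; payment $1,399.63; balance $4,198.88
Quarter 4: opening $4,198.88; interest $20.99 → $4,219.87; payment $1,054.97; balance $3,164.90
Quarter 5: opening $3,164.90; interest $15.82 → $3,180.72; payment $795.18; balance $2,385.54
Quarter 6: opening $2,385.54; interest $11.93 → $2,397.47; payment $735.00; balance $1,662.47
Quarter 7: opening $1,662.47; interest $8.31 → $1,670.78; payment $735.00; balance $935.78
Quarter 8: opening $935.78; interest $4.68 → $940.46; payment $735.00; balance $205.46
Quarter 9: opening $205.46; interest $1.03 → $206.49; payment $206.49; balance $0.00
Total paid: $9,981.69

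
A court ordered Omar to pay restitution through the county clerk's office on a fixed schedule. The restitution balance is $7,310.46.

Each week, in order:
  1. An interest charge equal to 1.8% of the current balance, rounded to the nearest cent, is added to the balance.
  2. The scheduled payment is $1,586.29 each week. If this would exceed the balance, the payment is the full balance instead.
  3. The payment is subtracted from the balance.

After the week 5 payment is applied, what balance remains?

$0.00

# | Opening | Interest | Payment | End bal
1 | $7,310.46 | $131.59 | $1,586.29 | $5,855.76
2 | $5,855.76 | $105.40 | $1,586.29 | $4,374.87
3 | $4,374.87 | $78.75 | $1,586.29 | $2,867.33
4 | $2,867.33 | $51.61 | $1,586.29 | $1,332.65
5 | $1,332.65 | $23.99 | $1,356.64 | $0.00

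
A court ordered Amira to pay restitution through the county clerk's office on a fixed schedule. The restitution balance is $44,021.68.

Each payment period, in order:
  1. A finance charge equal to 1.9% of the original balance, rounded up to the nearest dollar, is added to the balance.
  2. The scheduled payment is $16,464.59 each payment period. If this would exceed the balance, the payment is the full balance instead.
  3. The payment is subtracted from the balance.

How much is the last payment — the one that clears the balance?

Payment period 1: opening $44,021.68; interest $837.00 → $44,858.68; payment $16,464.59; balance $28,394.09
Payment period 2: opening $28,394.09; interest $837.00 → $29,231.09; payment $16,464.59; balance $12,766.50
Payment period 3: opening $12,766.50; interest $837.00 → $13,603.50; payment $13,603.50; balance $0.00

$13,603.50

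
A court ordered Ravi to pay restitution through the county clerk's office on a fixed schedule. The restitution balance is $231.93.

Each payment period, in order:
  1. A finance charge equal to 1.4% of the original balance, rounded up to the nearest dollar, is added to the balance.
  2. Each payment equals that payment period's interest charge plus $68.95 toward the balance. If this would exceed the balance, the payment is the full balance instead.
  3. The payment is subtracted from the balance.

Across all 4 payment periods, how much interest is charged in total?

$16.00

Payment period 1: $231.93 +$4.00 interest = $235.93; pay $72.95 → $162.98
Payment period 2: $162.98 +$4.00 interest = $166.98; pay $72.95 → $94.03
Payment period 3: $94.03 +$4.00 interest = $98.03; pay $72.95 → $25.08
Payment period 4: $25.08 +$4.00 interest = $29.08; pay $29.08 → $0.00
Total interest: $4.00 + $4.00 + $4.00 + $4.00 = $16.00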